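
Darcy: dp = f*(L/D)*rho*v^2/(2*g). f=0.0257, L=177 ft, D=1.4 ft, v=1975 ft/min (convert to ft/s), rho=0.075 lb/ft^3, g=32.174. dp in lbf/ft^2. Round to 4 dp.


v_fps = 1975/60 = 32.9167 ft/s
dp = 0.0257*(177/1.4)*0.075*32.9167^2/(2*32.174) = 4.1033 lbf/ft^2

4.1033 lbf/ft^2


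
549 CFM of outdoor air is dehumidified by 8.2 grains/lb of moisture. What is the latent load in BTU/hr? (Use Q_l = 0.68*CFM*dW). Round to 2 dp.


Q = 0.68 * 549 * 8.2 = 3061.22 BTU/hr

3061.22 BTU/hr


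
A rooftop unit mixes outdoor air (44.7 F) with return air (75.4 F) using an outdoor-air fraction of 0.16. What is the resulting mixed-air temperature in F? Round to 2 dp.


T_mix = 0.16*44.7 + 0.84*75.4 = 70.49 F

70.49 F


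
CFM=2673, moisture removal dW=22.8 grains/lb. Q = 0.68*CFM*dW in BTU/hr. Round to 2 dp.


Q = 0.68 * 2673 * 22.8 = 41442.19 BTU/hr

41442.19 BTU/hr


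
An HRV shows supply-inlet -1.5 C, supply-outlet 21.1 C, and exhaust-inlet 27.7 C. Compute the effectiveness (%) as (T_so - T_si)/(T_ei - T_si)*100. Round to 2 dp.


eff = (21.1-(-1.5))/(27.7-(-1.5))*100 = 77.40 %

77.40 %


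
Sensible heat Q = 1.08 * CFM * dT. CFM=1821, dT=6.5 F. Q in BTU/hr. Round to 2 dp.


Q = 1.08 * 1821 * 6.5 = 12783.42 BTU/hr

12783.42 BTU/hr


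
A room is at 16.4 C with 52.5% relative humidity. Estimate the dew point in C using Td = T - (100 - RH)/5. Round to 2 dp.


Td = 16.4 - (100-52.5)/5 = 6.90 C

6.90 C


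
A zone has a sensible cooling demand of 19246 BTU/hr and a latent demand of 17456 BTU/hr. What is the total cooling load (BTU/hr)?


Qt = 19246 + 17456 = 36702 BTU/hr

36702 BTU/hr


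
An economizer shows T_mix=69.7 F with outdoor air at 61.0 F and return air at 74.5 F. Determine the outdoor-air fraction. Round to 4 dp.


frac = (69.7 - 74.5) / (61.0 - 74.5) = 0.3556

0.3556


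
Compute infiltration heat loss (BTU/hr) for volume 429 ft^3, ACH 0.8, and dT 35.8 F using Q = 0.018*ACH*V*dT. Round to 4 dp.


Q = 0.018 * 0.8 * 429 * 35.8 = 221.1581 BTU/hr

221.1581 BTU/hr


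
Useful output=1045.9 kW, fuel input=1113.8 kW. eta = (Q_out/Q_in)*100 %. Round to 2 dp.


eta = (1045.9/1113.8)*100 = 93.90 %

93.90 %


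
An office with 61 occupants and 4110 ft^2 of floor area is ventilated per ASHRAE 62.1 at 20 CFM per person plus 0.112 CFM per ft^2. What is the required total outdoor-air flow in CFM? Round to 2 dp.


Total = 61*20 + 4110*0.112 = 1680.32 CFM

1680.32 CFM


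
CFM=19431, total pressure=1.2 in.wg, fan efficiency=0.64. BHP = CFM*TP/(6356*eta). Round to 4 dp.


BHP = 19431 * 1.2 / (6356 * 0.64) = 5.7321 hp

5.7321 hp


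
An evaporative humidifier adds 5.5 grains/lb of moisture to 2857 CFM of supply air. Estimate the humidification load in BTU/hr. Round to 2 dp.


Q = 0.68 * 2857 * 5.5 = 10685.18 BTU/hr

10685.18 BTU/hr


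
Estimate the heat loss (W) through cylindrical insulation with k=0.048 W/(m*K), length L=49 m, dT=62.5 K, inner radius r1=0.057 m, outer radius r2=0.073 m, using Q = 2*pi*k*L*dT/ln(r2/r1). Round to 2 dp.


Q = 2*pi*0.048*49*62.5/ln(0.073/0.057) = 3733.22 W

3733.22 W


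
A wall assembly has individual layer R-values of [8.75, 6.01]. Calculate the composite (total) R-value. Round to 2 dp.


R_total = 8.75 + 6.01 = 14.76

14.76


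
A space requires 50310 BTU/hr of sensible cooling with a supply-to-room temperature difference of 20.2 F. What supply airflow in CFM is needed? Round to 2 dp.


CFM = 50310 / (1.08 * 20.2) = 2306.11

2306.11 CFM


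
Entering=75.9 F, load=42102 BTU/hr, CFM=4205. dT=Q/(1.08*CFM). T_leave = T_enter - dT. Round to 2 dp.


dT = 42102/(1.08*4205) = 9.2707
T_leave = 75.9 - 9.2707 = 66.63 F

66.63 F


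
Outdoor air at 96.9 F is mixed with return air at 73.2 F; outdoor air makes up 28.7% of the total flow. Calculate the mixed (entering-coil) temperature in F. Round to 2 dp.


T_mix = 73.2 + (28.7/100)*(96.9-73.2) = 80.00 F

80.00 F


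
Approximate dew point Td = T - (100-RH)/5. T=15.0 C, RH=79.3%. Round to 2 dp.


Td = 15.0 - (100-79.3)/5 = 10.86 C

10.86 C


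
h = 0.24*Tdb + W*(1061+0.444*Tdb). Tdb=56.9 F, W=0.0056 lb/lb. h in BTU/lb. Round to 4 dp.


h = 0.24*56.9 + 0.0056*(1061+0.444*56.9) = 19.7391 BTU/lb

19.7391 BTU/lb


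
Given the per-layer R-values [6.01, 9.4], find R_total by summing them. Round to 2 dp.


R_total = 6.01 + 9.4 = 15.41

15.41


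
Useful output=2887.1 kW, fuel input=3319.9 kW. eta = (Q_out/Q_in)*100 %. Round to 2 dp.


eta = (2887.1/3319.9)*100 = 86.96 %

86.96 %


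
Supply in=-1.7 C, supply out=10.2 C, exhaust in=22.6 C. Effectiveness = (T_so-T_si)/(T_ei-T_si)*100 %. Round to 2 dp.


eff = (10.2-(-1.7))/(22.6-(-1.7))*100 = 48.97 %

48.97 %


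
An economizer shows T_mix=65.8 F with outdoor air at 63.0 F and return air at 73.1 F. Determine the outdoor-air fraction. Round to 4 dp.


frac = (65.8 - 73.1) / (63.0 - 73.1) = 0.7228

0.7228


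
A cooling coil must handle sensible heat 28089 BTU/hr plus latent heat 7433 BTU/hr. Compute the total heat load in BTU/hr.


Qt = 28089 + 7433 = 35522 BTU/hr

35522 BTU/hr


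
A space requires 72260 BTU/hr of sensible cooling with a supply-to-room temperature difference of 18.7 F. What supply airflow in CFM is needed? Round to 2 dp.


CFM = 72260 / (1.08 * 18.7) = 3577.94

3577.94 CFM


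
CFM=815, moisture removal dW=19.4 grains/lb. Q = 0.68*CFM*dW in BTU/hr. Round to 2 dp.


Q = 0.68 * 815 * 19.4 = 10751.48 BTU/hr

10751.48 BTU/hr


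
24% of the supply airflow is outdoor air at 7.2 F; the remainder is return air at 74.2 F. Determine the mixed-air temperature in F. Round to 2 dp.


T_mix = 0.24*7.2 + 0.76*74.2 = 58.12 F

58.12 F


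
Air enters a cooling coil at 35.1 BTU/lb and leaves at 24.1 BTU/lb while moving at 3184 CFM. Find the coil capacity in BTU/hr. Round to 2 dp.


Q = 4.5 * 3184 * (35.1 - 24.1) = 157608.00 BTU/hr

157608.00 BTU/hr


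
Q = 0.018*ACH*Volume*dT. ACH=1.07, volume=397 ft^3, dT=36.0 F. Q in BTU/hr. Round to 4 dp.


Q = 0.018 * 1.07 * 397 * 36.0 = 275.2639 BTU/hr

275.2639 BTU/hr


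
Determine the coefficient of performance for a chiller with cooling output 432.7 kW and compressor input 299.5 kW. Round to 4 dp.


COP = 432.7 / 299.5 = 1.4447

1.4447


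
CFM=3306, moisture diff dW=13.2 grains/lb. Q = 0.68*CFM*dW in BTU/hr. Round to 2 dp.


Q = 0.68 * 3306 * 13.2 = 29674.66 BTU/hr

29674.66 BTU/hr


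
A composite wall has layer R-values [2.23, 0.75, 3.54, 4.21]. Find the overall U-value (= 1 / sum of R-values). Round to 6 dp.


R_total = 2.23 + 0.75 + 3.54 + 4.21 = 10.73
U = 1/10.73 = 0.093197

0.093197


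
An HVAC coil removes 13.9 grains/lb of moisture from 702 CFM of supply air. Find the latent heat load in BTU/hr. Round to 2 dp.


Q = 0.68 * 702 * 13.9 = 6635.30 BTU/hr

6635.30 BTU/hr


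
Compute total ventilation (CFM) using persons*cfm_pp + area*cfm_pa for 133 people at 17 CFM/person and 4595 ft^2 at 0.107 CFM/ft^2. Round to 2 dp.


Total = 133*17 + 4595*0.107 = 2752.67 CFM

2752.67 CFM


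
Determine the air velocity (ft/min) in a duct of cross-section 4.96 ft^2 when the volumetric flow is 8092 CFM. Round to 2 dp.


V = 8092 / 4.96 = 1631.45 ft/min

1631.45 ft/min


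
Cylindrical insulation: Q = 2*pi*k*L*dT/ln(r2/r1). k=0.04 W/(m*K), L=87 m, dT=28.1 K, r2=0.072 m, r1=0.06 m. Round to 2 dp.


Q = 2*pi*0.04*87*28.1/ln(0.072/0.06) = 3369.98 W

3369.98 W


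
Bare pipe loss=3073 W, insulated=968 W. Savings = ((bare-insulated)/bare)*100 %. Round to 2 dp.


Savings = ((3073-968)/3073)*100 = 68.50 %

68.50 %


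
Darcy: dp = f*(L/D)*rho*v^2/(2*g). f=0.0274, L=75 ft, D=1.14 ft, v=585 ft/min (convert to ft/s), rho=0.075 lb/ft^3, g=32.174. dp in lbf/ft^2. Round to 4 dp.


v_fps = 585/60 = 9.75 ft/s
dp = 0.0274*(75/1.14)*0.075*9.75^2/(2*32.174) = 0.1997 lbf/ft^2

0.1997 lbf/ft^2


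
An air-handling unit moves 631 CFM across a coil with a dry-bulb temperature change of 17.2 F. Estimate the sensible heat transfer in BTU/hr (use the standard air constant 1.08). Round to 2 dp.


Q = 1.08 * 631 * 17.2 = 11721.46 BTU/hr

11721.46 BTU/hr


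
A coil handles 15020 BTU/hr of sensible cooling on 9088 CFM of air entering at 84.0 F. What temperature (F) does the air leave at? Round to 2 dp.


dT = 15020/(1.08*9088) = 1.5303
T_leave = 84.0 - 1.5303 = 82.47 F

82.47 F


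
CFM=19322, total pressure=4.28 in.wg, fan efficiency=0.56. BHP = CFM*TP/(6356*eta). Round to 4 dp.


BHP = 19322 * 4.28 / (6356 * 0.56) = 23.2340 hp

23.2340 hp


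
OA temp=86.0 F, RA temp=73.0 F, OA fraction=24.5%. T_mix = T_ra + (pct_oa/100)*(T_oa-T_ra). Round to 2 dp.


T_mix = 73.0 + (24.5/100)*(86.0-73.0) = 76.19 F

76.19 F


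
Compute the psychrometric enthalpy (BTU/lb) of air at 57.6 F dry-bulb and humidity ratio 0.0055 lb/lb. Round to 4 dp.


h = 0.24*57.6 + 0.0055*(1061+0.444*57.6) = 19.8002 BTU/lb

19.8002 BTU/lb


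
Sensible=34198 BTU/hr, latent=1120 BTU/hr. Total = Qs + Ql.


Qt = 34198 + 1120 = 35318 BTU/hr

35318 BTU/hr


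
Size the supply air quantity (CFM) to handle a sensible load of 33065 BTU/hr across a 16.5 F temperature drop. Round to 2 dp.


CFM = 33065 / (1.08 * 16.5) = 1855.50

1855.50 CFM


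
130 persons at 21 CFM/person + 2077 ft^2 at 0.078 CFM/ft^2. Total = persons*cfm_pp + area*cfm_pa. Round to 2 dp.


Total = 130*21 + 2077*0.078 = 2892.01 CFM

2892.01 CFM


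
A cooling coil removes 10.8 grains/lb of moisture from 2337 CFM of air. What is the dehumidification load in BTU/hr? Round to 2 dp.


Q = 0.68 * 2337 * 10.8 = 17162.93 BTU/hr

17162.93 BTU/hr


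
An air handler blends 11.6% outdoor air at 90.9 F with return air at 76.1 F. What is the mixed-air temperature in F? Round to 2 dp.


T_mix = 76.1 + (11.6/100)*(90.9-76.1) = 77.82 F

77.82 F


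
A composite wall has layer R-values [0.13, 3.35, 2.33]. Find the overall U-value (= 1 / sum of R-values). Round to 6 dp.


R_total = 0.13 + 3.35 + 2.33 = 5.81
U = 1/5.81 = 0.172117

0.172117


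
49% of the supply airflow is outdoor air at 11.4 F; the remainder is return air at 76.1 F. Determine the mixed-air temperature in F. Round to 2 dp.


T_mix = 0.49*11.4 + 0.51*76.1 = 44.40 F

44.40 F


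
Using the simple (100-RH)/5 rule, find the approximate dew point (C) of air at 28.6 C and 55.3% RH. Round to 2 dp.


Td = 28.6 - (100-55.3)/5 = 19.66 C

19.66 C


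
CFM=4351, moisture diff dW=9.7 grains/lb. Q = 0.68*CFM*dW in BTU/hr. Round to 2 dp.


Q = 0.68 * 4351 * 9.7 = 28699.20 BTU/hr

28699.20 BTU/hr


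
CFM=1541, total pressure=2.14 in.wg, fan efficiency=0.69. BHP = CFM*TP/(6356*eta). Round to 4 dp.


BHP = 1541 * 2.14 / (6356 * 0.69) = 0.7519 hp

0.7519 hp


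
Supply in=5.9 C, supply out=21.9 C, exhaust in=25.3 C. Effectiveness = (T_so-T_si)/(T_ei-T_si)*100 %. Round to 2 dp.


eff = (21.9-5.9)/(25.3-5.9)*100 = 82.47 %

82.47 %


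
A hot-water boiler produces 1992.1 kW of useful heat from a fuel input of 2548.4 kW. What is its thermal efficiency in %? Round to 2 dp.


eta = (1992.1/2548.4)*100 = 78.17 %

78.17 %


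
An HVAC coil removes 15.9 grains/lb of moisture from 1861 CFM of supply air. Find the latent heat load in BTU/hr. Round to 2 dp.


Q = 0.68 * 1861 * 15.9 = 20121.13 BTU/hr

20121.13 BTU/hr


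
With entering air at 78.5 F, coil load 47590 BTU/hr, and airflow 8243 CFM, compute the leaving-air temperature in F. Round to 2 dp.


dT = 47590/(1.08*8243) = 5.3457
T_leave = 78.5 - 5.3457 = 73.15 F

73.15 F


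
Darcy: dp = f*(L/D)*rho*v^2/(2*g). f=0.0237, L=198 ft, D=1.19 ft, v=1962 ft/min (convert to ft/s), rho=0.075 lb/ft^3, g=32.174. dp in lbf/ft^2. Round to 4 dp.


v_fps = 1962/60 = 32.7 ft/s
dp = 0.0237*(198/1.19)*0.075*32.7^2/(2*32.174) = 4.9146 lbf/ft^2

4.9146 lbf/ft^2


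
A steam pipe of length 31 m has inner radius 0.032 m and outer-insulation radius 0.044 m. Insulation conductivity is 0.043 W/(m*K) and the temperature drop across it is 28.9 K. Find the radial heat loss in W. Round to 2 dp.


Q = 2*pi*0.043*31*28.9/ln(0.044/0.032) = 760.08 W

760.08 W


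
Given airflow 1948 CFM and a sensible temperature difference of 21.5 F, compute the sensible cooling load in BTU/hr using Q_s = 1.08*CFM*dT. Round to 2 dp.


Q = 1.08 * 1948 * 21.5 = 45232.56 BTU/hr

45232.56 BTU/hr


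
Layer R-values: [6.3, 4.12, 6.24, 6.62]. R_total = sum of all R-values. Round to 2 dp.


R_total = 6.3 + 4.12 + 6.24 + 6.62 = 23.28

23.28


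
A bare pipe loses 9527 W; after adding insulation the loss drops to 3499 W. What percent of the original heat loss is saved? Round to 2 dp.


Savings = ((9527-3499)/9527)*100 = 63.27 %

63.27 %


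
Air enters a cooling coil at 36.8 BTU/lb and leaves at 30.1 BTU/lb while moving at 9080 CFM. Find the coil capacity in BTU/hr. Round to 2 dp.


Q = 4.5 * 9080 * (36.8 - 30.1) = 273762.00 BTU/hr

273762.00 BTU/hr


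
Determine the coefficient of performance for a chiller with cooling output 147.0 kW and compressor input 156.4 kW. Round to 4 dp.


COP = 147.0 / 156.4 = 0.9399

0.9399


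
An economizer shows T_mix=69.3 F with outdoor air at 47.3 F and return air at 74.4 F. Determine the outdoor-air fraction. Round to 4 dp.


frac = (69.3 - 74.4) / (47.3 - 74.4) = 0.1882

0.1882


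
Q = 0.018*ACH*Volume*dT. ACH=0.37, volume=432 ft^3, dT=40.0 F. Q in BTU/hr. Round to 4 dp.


Q = 0.018 * 0.37 * 432 * 40.0 = 115.0848 BTU/hr

115.0848 BTU/hr


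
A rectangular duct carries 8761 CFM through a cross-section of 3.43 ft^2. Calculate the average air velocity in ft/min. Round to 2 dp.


V = 8761 / 3.43 = 2554.23 ft/min

2554.23 ft/min


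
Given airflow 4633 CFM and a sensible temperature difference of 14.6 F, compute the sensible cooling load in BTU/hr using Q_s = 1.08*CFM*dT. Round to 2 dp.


Q = 1.08 * 4633 * 14.6 = 73053.14 BTU/hr

73053.14 BTU/hr


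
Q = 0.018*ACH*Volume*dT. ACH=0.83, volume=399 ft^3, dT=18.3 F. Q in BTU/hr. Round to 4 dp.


Q = 0.018 * 0.83 * 399 * 18.3 = 109.0874 BTU/hr

109.0874 BTU/hr


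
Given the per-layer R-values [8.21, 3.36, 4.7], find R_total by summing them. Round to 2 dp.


R_total = 8.21 + 3.36 + 4.7 = 16.27

16.27


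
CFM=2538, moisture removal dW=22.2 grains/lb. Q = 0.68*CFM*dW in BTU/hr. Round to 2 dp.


Q = 0.68 * 2538 * 22.2 = 38313.65 BTU/hr

38313.65 BTU/hr


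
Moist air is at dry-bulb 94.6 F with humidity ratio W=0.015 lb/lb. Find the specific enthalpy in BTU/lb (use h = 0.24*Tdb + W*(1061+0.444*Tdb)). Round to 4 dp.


h = 0.24*94.6 + 0.015*(1061+0.444*94.6) = 39.2490 BTU/lb

39.2490 BTU/lb


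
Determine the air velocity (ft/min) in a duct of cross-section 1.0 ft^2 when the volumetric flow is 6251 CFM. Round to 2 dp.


V = 6251 / 1.0 = 6251.00 ft/min

6251.00 ft/min


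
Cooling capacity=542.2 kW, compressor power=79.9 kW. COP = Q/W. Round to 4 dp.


COP = 542.2 / 79.9 = 6.7860

6.7860


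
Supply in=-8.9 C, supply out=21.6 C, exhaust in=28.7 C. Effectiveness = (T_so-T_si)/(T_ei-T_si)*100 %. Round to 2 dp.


eff = (21.6-(-8.9))/(28.7-(-8.9))*100 = 81.12 %

81.12 %


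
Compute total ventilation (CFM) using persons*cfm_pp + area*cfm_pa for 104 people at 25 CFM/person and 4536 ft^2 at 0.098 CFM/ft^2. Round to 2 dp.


Total = 104*25 + 4536*0.098 = 3044.53 CFM

3044.53 CFM


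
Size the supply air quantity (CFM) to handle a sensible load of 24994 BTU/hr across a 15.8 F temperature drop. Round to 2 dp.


CFM = 24994 / (1.08 * 15.8) = 1464.72

1464.72 CFM


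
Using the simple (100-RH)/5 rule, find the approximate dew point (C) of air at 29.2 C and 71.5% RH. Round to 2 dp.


Td = 29.2 - (100-71.5)/5 = 23.50 C

23.50 C


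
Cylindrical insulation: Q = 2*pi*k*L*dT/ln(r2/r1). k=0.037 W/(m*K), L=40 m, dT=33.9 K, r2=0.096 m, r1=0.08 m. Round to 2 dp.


Q = 2*pi*0.037*40*33.9/ln(0.096/0.08) = 1729.03 W

1729.03 W


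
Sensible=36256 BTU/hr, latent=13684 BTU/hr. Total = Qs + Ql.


Qt = 36256 + 13684 = 49940 BTU/hr

49940 BTU/hr


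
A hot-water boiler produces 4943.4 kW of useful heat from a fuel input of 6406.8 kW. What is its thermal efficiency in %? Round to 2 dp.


eta = (4943.4/6406.8)*100 = 77.16 %

77.16 %


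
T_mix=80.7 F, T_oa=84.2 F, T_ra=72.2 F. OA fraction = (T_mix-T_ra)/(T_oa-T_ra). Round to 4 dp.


frac = (80.7 - 72.2) / (84.2 - 72.2) = 0.7083

0.7083


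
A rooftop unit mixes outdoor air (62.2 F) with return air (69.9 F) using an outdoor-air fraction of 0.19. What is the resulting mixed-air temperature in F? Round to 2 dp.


T_mix = 0.19*62.2 + 0.81*69.9 = 68.44 F

68.44 F


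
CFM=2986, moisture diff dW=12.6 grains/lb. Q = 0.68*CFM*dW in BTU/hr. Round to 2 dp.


Q = 0.68 * 2986 * 12.6 = 25584.05 BTU/hr

25584.05 BTU/hr


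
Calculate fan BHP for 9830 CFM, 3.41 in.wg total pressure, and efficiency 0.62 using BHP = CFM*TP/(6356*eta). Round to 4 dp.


BHP = 9830 * 3.41 / (6356 * 0.62) = 8.5061 hp

8.5061 hp


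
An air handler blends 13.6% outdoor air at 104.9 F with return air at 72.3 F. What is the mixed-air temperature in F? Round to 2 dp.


T_mix = 72.3 + (13.6/100)*(104.9-72.3) = 76.73 F

76.73 F


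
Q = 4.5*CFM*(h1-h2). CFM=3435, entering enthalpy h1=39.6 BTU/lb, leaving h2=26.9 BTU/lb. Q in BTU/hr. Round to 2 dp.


Q = 4.5 * 3435 * (39.6 - 26.9) = 196310.25 BTU/hr

196310.25 BTU/hr


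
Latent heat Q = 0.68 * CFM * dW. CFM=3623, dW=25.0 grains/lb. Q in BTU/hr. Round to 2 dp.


Q = 0.68 * 3623 * 25.0 = 61591.00 BTU/hr

61591.00 BTU/hr


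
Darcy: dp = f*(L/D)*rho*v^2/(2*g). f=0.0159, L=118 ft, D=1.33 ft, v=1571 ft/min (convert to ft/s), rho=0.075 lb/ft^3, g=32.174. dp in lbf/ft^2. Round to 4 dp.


v_fps = 1571/60 = 26.1833 ft/s
dp = 0.0159*(118/1.33)*0.075*26.1833^2/(2*32.174) = 1.1272 lbf/ft^2

1.1272 lbf/ft^2


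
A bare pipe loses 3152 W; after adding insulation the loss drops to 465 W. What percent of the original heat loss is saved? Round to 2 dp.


Savings = ((3152-465)/3152)*100 = 85.25 %

85.25 %


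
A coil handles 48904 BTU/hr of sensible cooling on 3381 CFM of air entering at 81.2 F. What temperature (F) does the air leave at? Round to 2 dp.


dT = 48904/(1.08*3381) = 13.3929
T_leave = 81.2 - 13.3929 = 67.81 F

67.81 F


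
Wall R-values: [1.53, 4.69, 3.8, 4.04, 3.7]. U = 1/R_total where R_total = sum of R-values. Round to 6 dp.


R_total = 1.53 + 4.69 + 3.8 + 4.04 + 3.7 = 17.76
U = 1/17.76 = 0.056306

0.056306


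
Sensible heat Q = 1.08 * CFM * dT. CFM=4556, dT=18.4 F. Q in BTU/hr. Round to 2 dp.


Q = 1.08 * 4556 * 18.4 = 90536.83 BTU/hr

90536.83 BTU/hr


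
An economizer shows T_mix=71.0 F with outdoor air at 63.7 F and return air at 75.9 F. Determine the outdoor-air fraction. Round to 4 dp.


frac = (71.0 - 75.9) / (63.7 - 75.9) = 0.4016

0.4016


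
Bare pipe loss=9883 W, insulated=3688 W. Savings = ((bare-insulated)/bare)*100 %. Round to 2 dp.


Savings = ((9883-3688)/9883)*100 = 62.68 %

62.68 %


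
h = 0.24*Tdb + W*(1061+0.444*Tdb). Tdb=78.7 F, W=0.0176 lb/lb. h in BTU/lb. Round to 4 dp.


h = 0.24*78.7 + 0.0176*(1061+0.444*78.7) = 38.1766 BTU/lb

38.1766 BTU/lb


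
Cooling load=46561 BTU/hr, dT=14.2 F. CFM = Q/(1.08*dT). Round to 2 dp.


CFM = 46561 / (1.08 * 14.2) = 3036.06

3036.06 CFM


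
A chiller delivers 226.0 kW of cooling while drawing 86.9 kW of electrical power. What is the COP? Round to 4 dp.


COP = 226.0 / 86.9 = 2.6007

2.6007


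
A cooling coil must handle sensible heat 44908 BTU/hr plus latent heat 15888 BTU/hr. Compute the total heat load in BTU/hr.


Qt = 44908 + 15888 = 60796 BTU/hr

60796 BTU/hr


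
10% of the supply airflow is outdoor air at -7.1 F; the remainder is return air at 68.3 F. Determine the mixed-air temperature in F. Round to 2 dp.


T_mix = 0.1*(-7.1) + 0.9*68.3 = 60.76 F

60.76 F


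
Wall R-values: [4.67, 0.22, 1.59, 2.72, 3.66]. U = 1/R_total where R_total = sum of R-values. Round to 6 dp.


R_total = 4.67 + 0.22 + 1.59 + 2.72 + 3.66 = 12.86
U = 1/12.86 = 0.077760

0.077760


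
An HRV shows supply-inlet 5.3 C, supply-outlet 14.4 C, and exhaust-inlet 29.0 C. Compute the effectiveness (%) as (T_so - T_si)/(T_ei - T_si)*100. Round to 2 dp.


eff = (14.4-5.3)/(29.0-5.3)*100 = 38.40 %

38.40 %


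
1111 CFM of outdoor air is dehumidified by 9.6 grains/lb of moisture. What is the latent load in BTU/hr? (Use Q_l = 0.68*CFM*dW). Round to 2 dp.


Q = 0.68 * 1111 * 9.6 = 7252.61 BTU/hr

7252.61 BTU/hr


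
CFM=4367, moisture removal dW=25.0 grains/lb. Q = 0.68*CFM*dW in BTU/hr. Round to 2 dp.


Q = 0.68 * 4367 * 25.0 = 74239.00 BTU/hr

74239.00 BTU/hr


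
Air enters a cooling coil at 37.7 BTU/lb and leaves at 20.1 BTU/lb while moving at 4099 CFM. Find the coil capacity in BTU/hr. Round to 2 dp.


Q = 4.5 * 4099 * (37.7 - 20.1) = 324640.80 BTU/hr

324640.80 BTU/hr


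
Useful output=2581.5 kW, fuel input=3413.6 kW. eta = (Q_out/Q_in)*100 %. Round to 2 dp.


eta = (2581.5/3413.6)*100 = 75.62 %

75.62 %


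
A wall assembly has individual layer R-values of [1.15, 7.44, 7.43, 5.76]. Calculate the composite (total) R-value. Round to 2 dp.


R_total = 1.15 + 7.44 + 7.43 + 5.76 = 21.78

21.78


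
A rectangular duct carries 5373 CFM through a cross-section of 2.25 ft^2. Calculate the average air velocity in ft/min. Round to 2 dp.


V = 5373 / 2.25 = 2388.00 ft/min

2388.00 ft/min


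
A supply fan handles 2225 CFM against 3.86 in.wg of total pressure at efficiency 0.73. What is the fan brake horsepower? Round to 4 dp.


BHP = 2225 * 3.86 / (6356 * 0.73) = 1.8510 hp

1.8510 hp


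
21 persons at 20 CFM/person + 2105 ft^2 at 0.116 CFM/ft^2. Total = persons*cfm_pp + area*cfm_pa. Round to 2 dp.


Total = 21*20 + 2105*0.116 = 664.18 CFM

664.18 CFM


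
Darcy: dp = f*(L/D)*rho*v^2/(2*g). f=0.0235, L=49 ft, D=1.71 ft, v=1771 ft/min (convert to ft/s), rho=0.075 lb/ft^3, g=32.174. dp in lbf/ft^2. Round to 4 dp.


v_fps = 1771/60 = 29.5167 ft/s
dp = 0.0235*(49/1.71)*0.075*29.5167^2/(2*32.174) = 0.6838 lbf/ft^2

0.6838 lbf/ft^2


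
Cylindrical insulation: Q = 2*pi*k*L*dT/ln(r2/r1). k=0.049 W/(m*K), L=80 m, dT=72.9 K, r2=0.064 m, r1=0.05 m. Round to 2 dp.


Q = 2*pi*0.049*80*72.9/ln(0.064/0.05) = 7273.49 W

7273.49 W


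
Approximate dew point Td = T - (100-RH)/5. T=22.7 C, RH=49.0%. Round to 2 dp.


Td = 22.7 - (100-49.0)/5 = 12.50 C

12.50 C


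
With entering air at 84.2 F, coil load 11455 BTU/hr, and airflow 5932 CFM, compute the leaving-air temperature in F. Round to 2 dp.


dT = 11455/(1.08*5932) = 1.7880
T_leave = 84.2 - 1.7880 = 82.41 F

82.41 F


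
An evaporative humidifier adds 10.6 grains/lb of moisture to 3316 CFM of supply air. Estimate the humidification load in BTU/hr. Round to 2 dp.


Q = 0.68 * 3316 * 10.6 = 23901.73 BTU/hr

23901.73 BTU/hr


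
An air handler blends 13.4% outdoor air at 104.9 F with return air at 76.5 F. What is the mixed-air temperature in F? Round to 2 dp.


T_mix = 76.5 + (13.4/100)*(104.9-76.5) = 80.31 F

80.31 F


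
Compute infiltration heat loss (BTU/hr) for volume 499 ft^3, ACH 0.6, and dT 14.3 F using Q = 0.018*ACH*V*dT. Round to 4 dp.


Q = 0.018 * 0.6 * 499 * 14.3 = 77.0656 BTU/hr

77.0656 BTU/hr


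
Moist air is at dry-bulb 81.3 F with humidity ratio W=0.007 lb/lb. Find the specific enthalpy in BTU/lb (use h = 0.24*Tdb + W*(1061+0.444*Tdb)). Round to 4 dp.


h = 0.24*81.3 + 0.007*(1061+0.444*81.3) = 27.1917 BTU/lb

27.1917 BTU/lb


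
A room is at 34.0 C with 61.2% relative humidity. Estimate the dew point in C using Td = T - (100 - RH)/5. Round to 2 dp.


Td = 34.0 - (100-61.2)/5 = 26.24 C

26.24 C


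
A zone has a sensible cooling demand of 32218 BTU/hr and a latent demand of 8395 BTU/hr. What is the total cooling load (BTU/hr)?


Qt = 32218 + 8395 = 40613 BTU/hr

40613 BTU/hr


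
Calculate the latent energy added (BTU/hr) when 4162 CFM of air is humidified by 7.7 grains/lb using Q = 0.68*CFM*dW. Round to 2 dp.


Q = 0.68 * 4162 * 7.7 = 21792.23 BTU/hr

21792.23 BTU/hr


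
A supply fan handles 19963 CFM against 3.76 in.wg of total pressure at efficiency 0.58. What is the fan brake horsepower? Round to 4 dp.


BHP = 19963 * 3.76 / (6356 * 0.58) = 20.3611 hp

20.3611 hp


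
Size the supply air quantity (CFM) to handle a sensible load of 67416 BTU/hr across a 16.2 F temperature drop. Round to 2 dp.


CFM = 67416 / (1.08 * 16.2) = 3853.22

3853.22 CFM


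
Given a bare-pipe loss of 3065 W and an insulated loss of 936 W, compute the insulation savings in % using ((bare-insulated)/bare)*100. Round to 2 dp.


Savings = ((3065-936)/3065)*100 = 69.46 %

69.46 %


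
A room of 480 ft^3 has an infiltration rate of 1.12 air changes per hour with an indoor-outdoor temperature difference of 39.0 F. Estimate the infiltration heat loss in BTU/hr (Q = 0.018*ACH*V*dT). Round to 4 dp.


Q = 0.018 * 1.12 * 480 * 39.0 = 377.3952 BTU/hr

377.3952 BTU/hr


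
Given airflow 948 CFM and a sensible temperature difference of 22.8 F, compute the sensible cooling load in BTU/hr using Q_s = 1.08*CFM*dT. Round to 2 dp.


Q = 1.08 * 948 * 22.8 = 23343.55 BTU/hr

23343.55 BTU/hr


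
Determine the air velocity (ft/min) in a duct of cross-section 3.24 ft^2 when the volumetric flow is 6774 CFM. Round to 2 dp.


V = 6774 / 3.24 = 2090.74 ft/min

2090.74 ft/min


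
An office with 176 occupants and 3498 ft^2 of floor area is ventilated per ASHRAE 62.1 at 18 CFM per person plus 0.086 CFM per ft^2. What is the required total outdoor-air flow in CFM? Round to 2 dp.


Total = 176*18 + 3498*0.086 = 3468.83 CFM

3468.83 CFM


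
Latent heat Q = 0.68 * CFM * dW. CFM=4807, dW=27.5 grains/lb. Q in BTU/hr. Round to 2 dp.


Q = 0.68 * 4807 * 27.5 = 89890.90 BTU/hr

89890.90 BTU/hr


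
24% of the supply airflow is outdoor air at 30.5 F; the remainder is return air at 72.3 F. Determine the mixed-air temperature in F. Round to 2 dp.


T_mix = 0.24*30.5 + 0.76*72.3 = 62.27 F

62.27 F


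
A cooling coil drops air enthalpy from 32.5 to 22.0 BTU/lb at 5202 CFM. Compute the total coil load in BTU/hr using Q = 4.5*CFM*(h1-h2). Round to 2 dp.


Q = 4.5 * 5202 * (32.5 - 22.0) = 245794.50 BTU/hr

245794.50 BTU/hr


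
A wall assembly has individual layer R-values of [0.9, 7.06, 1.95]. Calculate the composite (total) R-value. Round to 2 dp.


R_total = 0.9 + 7.06 + 1.95 = 9.91

9.91


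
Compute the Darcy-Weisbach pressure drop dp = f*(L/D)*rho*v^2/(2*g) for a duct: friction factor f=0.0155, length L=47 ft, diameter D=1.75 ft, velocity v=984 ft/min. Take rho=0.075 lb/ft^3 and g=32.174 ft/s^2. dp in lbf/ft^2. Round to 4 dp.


v_fps = 984/60 = 16.4 ft/s
dp = 0.0155*(47/1.75)*0.075*16.4^2/(2*32.174) = 0.1305 lbf/ft^2

0.1305 lbf/ft^2


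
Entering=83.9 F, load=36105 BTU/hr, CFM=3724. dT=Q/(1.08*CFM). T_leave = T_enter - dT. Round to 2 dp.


dT = 36105/(1.08*3724) = 8.9771
T_leave = 83.9 - 8.9771 = 74.92 F

74.92 F


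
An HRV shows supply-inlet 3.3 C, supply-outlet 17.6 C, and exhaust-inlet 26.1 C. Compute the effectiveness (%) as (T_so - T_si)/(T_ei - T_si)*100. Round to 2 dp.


eff = (17.6-3.3)/(26.1-3.3)*100 = 62.72 %

62.72 %


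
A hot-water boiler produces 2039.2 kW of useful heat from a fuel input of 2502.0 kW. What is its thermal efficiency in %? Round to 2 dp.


eta = (2039.2/2502.0)*100 = 81.50 %

81.50 %


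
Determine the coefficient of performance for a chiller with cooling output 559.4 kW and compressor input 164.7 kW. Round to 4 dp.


COP = 559.4 / 164.7 = 3.3965

3.3965


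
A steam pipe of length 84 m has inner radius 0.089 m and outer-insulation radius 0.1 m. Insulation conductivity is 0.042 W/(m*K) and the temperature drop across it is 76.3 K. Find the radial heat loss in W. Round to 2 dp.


Q = 2*pi*0.042*84*76.3/ln(0.1/0.089) = 14513.80 W

14513.80 W


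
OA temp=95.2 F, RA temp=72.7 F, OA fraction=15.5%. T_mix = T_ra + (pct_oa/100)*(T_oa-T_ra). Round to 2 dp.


T_mix = 72.7 + (15.5/100)*(95.2-72.7) = 76.19 F

76.19 F


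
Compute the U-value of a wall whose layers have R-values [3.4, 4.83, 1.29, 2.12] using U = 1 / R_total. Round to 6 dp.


R_total = 3.4 + 4.83 + 1.29 + 2.12 = 11.64
U = 1/11.64 = 0.085911

0.085911


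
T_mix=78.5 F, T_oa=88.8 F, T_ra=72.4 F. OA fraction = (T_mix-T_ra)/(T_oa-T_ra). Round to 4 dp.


frac = (78.5 - 72.4) / (88.8 - 72.4) = 0.3720

0.3720


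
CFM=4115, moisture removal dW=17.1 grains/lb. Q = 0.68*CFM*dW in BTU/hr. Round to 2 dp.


Q = 0.68 * 4115 * 17.1 = 47849.22 BTU/hr

47849.22 BTU/hr


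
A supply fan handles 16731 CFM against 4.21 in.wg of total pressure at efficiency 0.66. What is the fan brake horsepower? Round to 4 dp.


BHP = 16731 * 4.21 / (6356 * 0.66) = 16.7910 hp

16.7910 hp


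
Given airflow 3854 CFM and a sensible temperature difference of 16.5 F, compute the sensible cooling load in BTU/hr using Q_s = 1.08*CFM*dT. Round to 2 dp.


Q = 1.08 * 3854 * 16.5 = 68678.28 BTU/hr

68678.28 BTU/hr


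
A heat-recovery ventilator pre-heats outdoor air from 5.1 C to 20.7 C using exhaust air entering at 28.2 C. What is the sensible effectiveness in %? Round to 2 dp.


eff = (20.7-5.1)/(28.2-5.1)*100 = 67.53 %

67.53 %


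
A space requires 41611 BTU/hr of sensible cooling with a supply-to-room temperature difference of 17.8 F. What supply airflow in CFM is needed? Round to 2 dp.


CFM = 41611 / (1.08 * 17.8) = 2164.53

2164.53 CFM


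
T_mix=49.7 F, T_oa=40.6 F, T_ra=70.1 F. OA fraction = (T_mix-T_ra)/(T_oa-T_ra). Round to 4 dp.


frac = (49.7 - 70.1) / (40.6 - 70.1) = 0.6915

0.6915


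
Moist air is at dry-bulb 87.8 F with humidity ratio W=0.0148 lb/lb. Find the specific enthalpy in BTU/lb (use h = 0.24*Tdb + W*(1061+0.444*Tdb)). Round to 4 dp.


h = 0.24*87.8 + 0.0148*(1061+0.444*87.8) = 37.3518 BTU/lb

37.3518 BTU/lb


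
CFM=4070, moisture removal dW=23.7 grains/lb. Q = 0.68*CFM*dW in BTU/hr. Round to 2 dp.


Q = 0.68 * 4070 * 23.7 = 65592.12 BTU/hr

65592.12 BTU/hr


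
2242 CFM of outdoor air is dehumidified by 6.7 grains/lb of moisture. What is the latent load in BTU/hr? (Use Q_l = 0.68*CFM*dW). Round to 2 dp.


Q = 0.68 * 2242 * 6.7 = 10214.55 BTU/hr

10214.55 BTU/hr


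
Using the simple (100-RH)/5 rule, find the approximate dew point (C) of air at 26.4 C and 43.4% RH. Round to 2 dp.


Td = 26.4 - (100-43.4)/5 = 15.08 C

15.08 C


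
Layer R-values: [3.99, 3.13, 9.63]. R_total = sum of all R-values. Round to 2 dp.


R_total = 3.99 + 3.13 + 9.63 = 16.75

16.75


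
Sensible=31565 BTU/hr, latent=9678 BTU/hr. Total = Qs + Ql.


Qt = 31565 + 9678 = 41243 BTU/hr

41243 BTU/hr


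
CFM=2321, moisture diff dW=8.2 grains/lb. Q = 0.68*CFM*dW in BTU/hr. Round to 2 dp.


Q = 0.68 * 2321 * 8.2 = 12941.90 BTU/hr

12941.90 BTU/hr


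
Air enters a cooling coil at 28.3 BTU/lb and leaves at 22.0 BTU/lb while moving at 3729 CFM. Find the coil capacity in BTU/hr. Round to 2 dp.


Q = 4.5 * 3729 * (28.3 - 22.0) = 105717.15 BTU/hr

105717.15 BTU/hr


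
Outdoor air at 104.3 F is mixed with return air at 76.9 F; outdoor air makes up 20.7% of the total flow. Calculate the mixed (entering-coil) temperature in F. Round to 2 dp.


T_mix = 76.9 + (20.7/100)*(104.3-76.9) = 82.57 F

82.57 F


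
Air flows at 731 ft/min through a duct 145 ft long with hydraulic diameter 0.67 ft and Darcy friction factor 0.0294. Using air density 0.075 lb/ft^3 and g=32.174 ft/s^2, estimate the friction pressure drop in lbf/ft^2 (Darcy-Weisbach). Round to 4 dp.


v_fps = 731/60 = 12.1833 ft/s
dp = 0.0294*(145/0.67)*0.075*12.1833^2/(2*32.174) = 1.1008 lbf/ft^2

1.1008 lbf/ft^2


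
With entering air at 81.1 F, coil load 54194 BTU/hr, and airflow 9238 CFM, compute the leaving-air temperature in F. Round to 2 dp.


dT = 54194/(1.08*9238) = 5.4319
T_leave = 81.1 - 5.4319 = 75.67 F

75.67 F


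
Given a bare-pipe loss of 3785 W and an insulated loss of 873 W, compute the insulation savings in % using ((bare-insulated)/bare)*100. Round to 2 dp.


Savings = ((3785-873)/3785)*100 = 76.94 %

76.94 %


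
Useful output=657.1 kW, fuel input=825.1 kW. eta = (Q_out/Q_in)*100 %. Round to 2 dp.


eta = (657.1/825.1)*100 = 79.64 %

79.64 %


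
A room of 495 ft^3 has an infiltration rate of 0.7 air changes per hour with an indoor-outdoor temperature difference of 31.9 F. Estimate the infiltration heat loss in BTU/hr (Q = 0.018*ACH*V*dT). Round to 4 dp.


Q = 0.018 * 0.7 * 495 * 31.9 = 198.9603 BTU/hr

198.9603 BTU/hr


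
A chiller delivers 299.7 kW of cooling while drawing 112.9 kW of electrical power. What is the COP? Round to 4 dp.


COP = 299.7 / 112.9 = 2.6546

2.6546


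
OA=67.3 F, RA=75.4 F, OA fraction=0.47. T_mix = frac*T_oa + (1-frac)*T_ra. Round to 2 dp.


T_mix = 0.47*67.3 + 0.53*75.4 = 71.59 F

71.59 F


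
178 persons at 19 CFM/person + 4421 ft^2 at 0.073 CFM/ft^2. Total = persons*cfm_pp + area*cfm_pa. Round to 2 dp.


Total = 178*19 + 4421*0.073 = 3704.73 CFM

3704.73 CFM


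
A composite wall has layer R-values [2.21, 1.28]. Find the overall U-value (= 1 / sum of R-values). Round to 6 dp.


R_total = 2.21 + 1.28 = 3.49
U = 1/3.49 = 0.286533

0.286533


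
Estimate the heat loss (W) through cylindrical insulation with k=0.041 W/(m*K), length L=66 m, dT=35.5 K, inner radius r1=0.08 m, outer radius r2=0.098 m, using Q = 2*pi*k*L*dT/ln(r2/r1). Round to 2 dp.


Q = 2*pi*0.041*66*35.5/ln(0.098/0.08) = 2974.18 W

2974.18 W


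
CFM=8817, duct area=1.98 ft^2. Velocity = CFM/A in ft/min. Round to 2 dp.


V = 8817 / 1.98 = 4453.03 ft/min

4453.03 ft/min


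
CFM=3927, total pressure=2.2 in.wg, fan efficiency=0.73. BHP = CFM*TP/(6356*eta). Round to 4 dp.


BHP = 3927 * 2.2 / (6356 * 0.73) = 1.8620 hp

1.8620 hp


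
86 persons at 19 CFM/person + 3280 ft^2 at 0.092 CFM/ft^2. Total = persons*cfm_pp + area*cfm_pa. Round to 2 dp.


Total = 86*19 + 3280*0.092 = 1935.76 CFM

1935.76 CFM


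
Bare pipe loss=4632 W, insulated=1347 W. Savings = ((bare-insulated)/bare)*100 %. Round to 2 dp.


Savings = ((4632-1347)/4632)*100 = 70.92 %

70.92 %


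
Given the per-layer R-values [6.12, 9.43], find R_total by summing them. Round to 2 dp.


R_total = 6.12 + 9.43 = 15.55

15.55


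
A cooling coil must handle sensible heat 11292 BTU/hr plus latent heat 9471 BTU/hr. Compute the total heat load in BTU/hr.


Qt = 11292 + 9471 = 20763 BTU/hr

20763 BTU/hr


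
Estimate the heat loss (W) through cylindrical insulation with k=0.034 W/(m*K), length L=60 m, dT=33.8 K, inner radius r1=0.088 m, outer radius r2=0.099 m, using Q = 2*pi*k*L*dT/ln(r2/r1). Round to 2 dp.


Q = 2*pi*0.034*60*33.8/ln(0.099/0.088) = 3678.27 W

3678.27 W


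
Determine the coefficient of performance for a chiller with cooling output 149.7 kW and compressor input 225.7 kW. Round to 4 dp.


COP = 149.7 / 225.7 = 0.6633

0.6633


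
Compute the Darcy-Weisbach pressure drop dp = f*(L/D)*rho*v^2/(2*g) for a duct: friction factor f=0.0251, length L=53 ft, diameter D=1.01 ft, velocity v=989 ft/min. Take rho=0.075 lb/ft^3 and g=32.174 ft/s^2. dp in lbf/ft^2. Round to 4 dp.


v_fps = 989/60 = 16.4833 ft/s
dp = 0.0251*(53/1.01)*0.075*16.4833^2/(2*32.174) = 0.4171 lbf/ft^2

0.4171 lbf/ft^2


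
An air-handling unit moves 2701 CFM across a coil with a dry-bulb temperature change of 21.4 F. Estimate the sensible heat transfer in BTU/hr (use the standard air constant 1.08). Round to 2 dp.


Q = 1.08 * 2701 * 21.4 = 62425.51 BTU/hr

62425.51 BTU/hr


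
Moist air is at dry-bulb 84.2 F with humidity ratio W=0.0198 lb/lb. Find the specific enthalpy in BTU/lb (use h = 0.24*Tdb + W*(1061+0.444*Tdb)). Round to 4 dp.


h = 0.24*84.2 + 0.0198*(1061+0.444*84.2) = 41.9560 BTU/lb

41.9560 BTU/lb


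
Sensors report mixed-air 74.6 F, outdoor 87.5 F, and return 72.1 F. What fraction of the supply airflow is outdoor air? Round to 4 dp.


frac = (74.6 - 72.1) / (87.5 - 72.1) = 0.1623

0.1623


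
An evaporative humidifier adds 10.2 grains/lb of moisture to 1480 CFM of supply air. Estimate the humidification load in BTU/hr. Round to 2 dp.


Q = 0.68 * 1480 * 10.2 = 10265.28 BTU/hr

10265.28 BTU/hr


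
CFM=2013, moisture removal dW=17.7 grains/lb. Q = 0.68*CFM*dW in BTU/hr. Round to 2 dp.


Q = 0.68 * 2013 * 17.7 = 24228.47 BTU/hr

24228.47 BTU/hr


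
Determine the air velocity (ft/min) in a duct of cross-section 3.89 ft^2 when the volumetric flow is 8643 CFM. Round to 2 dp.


V = 8643 / 3.89 = 2221.85 ft/min

2221.85 ft/min


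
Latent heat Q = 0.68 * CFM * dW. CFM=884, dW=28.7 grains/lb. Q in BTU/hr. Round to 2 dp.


Q = 0.68 * 884 * 28.7 = 17252.14 BTU/hr

17252.14 BTU/hr


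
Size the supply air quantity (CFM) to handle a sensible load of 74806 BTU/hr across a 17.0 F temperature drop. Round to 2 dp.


CFM = 74806 / (1.08 * 17.0) = 4074.40

4074.40 CFM


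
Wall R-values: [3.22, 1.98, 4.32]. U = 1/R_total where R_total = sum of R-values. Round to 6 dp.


R_total = 3.22 + 1.98 + 4.32 = 9.52
U = 1/9.52 = 0.105042

0.105042


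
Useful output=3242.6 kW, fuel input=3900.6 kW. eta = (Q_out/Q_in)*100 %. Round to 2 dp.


eta = (3242.6/3900.6)*100 = 83.13 %

83.13 %


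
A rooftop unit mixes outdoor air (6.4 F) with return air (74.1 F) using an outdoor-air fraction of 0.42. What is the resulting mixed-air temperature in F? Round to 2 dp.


T_mix = 0.42*6.4 + 0.58*74.1 = 45.67 F

45.67 F


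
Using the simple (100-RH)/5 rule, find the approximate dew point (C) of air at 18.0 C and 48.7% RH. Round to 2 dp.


Td = 18.0 - (100-48.7)/5 = 7.74 C

7.74 C


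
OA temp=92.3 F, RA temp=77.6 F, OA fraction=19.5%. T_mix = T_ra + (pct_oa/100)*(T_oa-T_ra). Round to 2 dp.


T_mix = 77.6 + (19.5/100)*(92.3-77.6) = 80.47 F

80.47 F


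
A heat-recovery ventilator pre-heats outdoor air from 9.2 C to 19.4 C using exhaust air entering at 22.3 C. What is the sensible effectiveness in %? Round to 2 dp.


eff = (19.4-9.2)/(22.3-9.2)*100 = 77.86 %

77.86 %


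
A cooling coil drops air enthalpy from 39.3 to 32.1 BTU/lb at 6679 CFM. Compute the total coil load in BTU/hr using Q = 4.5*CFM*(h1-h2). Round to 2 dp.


Q = 4.5 * 6679 * (39.3 - 32.1) = 216399.60 BTU/hr

216399.60 BTU/hr


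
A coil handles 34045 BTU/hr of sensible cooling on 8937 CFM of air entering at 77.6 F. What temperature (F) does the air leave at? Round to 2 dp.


dT = 34045/(1.08*8937) = 3.5273
T_leave = 77.6 - 3.5273 = 74.07 F

74.07 F


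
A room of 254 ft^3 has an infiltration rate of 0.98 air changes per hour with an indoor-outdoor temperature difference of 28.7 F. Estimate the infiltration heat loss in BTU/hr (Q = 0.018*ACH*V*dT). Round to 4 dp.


Q = 0.018 * 0.98 * 254 * 28.7 = 128.5921 BTU/hr

128.5921 BTU/hr


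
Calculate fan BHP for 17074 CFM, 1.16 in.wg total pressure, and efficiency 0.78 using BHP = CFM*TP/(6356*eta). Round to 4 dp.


BHP = 17074 * 1.16 / (6356 * 0.78) = 3.9950 hp

3.9950 hp


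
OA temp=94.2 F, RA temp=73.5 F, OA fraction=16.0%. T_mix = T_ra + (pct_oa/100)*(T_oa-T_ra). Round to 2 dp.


T_mix = 73.5 + (16.0/100)*(94.2-73.5) = 76.81 F

76.81 F


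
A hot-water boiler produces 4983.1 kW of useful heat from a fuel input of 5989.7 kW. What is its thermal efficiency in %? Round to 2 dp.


eta = (4983.1/5989.7)*100 = 83.19 %

83.19 %


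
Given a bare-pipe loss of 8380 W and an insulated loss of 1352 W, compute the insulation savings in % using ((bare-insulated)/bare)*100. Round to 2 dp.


Savings = ((8380-1352)/8380)*100 = 83.87 %

83.87 %
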